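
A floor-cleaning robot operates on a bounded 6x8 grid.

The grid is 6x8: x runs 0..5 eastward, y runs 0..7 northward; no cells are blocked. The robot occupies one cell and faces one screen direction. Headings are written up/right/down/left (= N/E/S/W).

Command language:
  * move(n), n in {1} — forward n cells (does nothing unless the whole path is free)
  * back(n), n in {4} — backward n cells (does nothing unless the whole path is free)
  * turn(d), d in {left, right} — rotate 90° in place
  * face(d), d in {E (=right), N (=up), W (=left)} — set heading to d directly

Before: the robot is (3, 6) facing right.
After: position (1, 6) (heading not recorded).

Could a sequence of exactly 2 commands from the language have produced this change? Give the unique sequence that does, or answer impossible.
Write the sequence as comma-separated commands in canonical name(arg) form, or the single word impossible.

every 2-command combo misses the target.

impossible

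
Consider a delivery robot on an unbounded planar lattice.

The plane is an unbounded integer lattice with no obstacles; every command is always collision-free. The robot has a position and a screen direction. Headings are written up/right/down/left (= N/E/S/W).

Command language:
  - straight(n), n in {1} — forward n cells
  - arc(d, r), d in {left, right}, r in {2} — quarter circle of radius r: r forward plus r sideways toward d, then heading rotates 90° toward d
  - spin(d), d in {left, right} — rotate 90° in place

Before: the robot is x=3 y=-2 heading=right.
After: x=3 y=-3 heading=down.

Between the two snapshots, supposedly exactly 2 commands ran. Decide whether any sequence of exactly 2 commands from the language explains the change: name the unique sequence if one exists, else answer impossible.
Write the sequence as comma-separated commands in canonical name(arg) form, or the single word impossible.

key: order matters: swapping spin(right) and straight(1) lands elsewhere
start: x=3 y=-2 heading=right
1. spin(right) → x=3 y=-2 heading=down
2. straight(1) → x=3 y=-3 heading=down
no other 2-command option fits: unique.

spin(right), straight(1)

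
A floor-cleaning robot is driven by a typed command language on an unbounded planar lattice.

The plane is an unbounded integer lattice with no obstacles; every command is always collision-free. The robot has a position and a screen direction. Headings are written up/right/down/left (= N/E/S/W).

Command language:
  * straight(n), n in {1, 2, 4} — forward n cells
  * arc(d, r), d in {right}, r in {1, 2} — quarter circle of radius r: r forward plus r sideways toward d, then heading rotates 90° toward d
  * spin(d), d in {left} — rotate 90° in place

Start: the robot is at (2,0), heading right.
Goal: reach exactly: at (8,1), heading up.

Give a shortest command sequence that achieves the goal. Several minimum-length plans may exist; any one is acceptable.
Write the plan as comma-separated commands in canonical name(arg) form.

from: at (2,0), heading right
1. straight(2) → at (4,0), heading right
2. straight(4) → at (8,0), heading right
3. spin(left) → at (8,0), heading up
4. straight(1) → at (8,1), heading up
shorter routes all fall short; 4 is best.

straight(2), straight(4), spin(left), straight(1)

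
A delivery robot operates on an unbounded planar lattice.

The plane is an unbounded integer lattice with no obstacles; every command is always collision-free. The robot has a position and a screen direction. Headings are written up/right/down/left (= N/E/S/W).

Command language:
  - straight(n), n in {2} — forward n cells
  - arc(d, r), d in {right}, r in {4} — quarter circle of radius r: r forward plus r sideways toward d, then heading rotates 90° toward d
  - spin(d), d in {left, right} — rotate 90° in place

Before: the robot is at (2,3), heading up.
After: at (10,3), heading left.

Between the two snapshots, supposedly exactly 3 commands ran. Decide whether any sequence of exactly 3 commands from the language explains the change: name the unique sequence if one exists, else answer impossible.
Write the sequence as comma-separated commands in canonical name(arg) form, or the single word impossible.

arc(right, 4), arc(right, 4), spin(right)

key: position moved to (10,3) AND the heading swung to W — translation plus rotation needed
initial: at (2,3), heading up
1. arc(right, 4) → at (6,7), heading right
2. arc(right, 4) → at (10,3), heading down
3. spin(right) → at (10,3), heading left
uniquely the one of 64 3-step routes that fits.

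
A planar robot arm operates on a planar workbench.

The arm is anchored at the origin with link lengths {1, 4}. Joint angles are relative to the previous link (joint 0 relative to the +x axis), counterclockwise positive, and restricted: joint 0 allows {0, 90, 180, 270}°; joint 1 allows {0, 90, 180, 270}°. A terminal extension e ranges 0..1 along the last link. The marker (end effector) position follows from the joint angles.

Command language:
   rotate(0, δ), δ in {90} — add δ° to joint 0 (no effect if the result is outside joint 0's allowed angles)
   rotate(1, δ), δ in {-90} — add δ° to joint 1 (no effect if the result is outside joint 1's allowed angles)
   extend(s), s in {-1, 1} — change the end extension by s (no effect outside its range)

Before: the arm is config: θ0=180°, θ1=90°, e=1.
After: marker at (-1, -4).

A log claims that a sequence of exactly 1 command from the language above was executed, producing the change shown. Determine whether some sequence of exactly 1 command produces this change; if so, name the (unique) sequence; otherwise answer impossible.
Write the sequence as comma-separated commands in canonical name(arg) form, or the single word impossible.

from: config: θ0=180°, θ1=90°, e=1
1. extend(-1) → config: θ0=180°, θ1=90°, e=0
uniquely the one of 4 1-step routes that fits.

extend(-1)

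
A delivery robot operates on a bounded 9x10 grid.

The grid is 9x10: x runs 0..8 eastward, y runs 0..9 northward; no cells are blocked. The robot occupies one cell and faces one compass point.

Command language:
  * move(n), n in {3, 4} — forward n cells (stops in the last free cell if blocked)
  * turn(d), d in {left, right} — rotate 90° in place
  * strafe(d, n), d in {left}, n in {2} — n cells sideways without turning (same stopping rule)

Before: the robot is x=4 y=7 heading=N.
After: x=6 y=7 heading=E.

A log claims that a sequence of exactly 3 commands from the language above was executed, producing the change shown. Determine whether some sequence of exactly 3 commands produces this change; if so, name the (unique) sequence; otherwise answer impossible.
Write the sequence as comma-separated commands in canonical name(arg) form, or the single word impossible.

key: order matters: swapping strafe(left, 2) and move(4) lands elsewhere
initial: x=4 y=7 heading=N
step 1 (strafe(left, 2)): x=2 y=7 heading=N
step 2 (turn(right)): x=2 y=7 heading=E
step 3 (move(4)): x=6 y=7 heading=E
no other 3-command option fits: unique.

strafe(left, 2), turn(right), move(4)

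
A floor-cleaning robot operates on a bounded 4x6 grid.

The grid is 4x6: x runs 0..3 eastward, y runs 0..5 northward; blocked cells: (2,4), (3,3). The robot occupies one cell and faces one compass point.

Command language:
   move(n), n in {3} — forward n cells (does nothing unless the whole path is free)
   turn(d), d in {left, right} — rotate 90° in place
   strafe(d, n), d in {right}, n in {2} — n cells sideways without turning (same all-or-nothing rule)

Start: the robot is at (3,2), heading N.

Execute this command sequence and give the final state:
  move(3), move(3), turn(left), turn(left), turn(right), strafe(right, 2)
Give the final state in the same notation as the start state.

begin: at (3,2), heading N
step 1 (move(3)): at (3,2), heading N
step 2 (move(3)): at (3,2), heading N
step 3 (turn(left)): at (3,2), heading W
step 4 (turn(left)): at (3,2), heading S
step 5 (turn(right)): at (3,2), heading W
step 6 (strafe(right, 2)): at (3,2), heading W

at (3,2), heading W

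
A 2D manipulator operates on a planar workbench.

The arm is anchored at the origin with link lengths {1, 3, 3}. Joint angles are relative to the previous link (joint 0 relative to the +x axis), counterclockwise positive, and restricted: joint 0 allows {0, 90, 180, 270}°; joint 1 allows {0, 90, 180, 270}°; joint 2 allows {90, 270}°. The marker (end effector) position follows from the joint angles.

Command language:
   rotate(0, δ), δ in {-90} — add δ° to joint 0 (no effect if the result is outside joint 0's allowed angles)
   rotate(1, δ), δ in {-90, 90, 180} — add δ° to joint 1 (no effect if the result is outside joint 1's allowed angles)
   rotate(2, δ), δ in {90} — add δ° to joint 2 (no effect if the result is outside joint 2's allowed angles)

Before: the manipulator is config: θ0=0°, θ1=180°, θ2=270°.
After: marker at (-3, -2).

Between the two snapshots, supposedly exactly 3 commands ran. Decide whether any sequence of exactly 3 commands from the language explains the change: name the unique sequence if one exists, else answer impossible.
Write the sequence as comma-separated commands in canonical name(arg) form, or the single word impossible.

rotate(0, -90), rotate(0, -90), rotate(0, -90)

start: config: θ0=0°, θ1=180°, θ2=270°
[1] after rotate(0, -90): config: θ0=270°, θ1=180°, θ2=270°
[2] after rotate(0, -90): config: θ0=180°, θ1=180°, θ2=270°
[3] after rotate(0, -90): config: θ0=90°, θ1=180°, θ2=270°
all 125 alternatives checked — unique.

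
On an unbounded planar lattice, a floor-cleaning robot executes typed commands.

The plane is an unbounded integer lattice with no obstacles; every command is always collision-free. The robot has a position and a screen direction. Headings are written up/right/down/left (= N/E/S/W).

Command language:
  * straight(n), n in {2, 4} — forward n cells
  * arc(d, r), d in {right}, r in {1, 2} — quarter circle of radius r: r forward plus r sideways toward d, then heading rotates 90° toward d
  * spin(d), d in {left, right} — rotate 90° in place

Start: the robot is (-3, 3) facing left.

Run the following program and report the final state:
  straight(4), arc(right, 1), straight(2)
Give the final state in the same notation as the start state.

(-8, 6) facing up

begin: (-3, 3) facing left
step 1 (straight(4)): (-7, 3) facing left
step 2 (arc(right, 1)): (-8, 4) facing up
step 3 (straight(2)): (-8, 6) facing up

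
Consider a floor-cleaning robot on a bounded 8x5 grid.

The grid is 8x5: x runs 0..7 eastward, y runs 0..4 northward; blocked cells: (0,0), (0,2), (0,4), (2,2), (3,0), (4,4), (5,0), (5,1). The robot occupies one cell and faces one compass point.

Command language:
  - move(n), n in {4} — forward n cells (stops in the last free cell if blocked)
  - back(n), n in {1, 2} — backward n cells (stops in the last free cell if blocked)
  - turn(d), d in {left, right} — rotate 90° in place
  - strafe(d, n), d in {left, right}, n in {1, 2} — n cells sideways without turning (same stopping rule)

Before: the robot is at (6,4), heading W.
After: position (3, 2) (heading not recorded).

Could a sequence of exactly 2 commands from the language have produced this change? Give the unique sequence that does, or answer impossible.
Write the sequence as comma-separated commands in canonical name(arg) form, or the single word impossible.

strafe(left, 2), move(4)

key: move(4) is stopped early by the blocked cell at (2,2)
t0: at (6,4), heading W
1. strafe(left, 2) → at (6,2), heading W
2. move(4) → at (3,2), heading W
uniquely the one of 81 2-step routes that fits.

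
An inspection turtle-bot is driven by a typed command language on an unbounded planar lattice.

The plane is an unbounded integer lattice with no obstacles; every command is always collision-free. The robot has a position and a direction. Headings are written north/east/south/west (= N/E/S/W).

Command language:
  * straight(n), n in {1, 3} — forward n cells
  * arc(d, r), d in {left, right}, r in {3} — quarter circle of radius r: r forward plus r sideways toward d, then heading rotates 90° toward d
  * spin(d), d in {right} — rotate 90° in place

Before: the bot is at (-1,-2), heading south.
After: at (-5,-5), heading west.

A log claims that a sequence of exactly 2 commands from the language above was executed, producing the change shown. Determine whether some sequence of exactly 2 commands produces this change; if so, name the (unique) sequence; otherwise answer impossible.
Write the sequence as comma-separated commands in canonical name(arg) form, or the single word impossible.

arc(right, 3), straight(1)

key: cell and facing (now W) both changed — the 2 commands mix motion and turning
begin: at (-1,-2), heading south
1. arc(right, 3) → at (-4,-5), heading west
2. straight(1) → at (-5,-5), heading west
no rival 2-sequence matches.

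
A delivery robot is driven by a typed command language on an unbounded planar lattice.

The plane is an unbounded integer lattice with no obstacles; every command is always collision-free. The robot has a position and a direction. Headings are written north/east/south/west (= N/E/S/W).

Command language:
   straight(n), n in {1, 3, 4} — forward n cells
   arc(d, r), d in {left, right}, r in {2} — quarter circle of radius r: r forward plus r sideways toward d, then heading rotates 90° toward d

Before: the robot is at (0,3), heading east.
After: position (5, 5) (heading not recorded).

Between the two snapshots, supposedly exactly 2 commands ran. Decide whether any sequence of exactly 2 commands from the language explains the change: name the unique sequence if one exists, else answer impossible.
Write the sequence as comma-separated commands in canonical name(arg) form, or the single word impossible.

key: order matters: swapping straight(3) and arc(left, 2) lands elsewhere
from: at (0,3), heading east
step 1 (straight(3)): at (3,3), heading east
step 2 (arc(left, 2)): at (5,5), heading north
no rival 2-sequence matches.

straight(3), arc(left, 2)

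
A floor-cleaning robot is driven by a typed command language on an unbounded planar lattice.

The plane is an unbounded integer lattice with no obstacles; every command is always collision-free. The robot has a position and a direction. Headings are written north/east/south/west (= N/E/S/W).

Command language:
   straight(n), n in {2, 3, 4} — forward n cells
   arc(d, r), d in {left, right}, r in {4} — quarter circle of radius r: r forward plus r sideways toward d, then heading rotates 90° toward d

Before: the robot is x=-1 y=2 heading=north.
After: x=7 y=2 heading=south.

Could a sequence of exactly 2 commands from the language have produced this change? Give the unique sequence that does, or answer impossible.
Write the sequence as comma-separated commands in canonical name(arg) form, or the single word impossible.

arc(right, 4), arc(right, 4)

key: cell and facing (now S) both changed — the 2 commands mix motion and turning
t0: x=-1 y=2 heading=north
1. arc(right, 4) → x=3 y=6 heading=east
2. arc(right, 4) → x=7 y=2 heading=south
no other 2-command option fits: unique.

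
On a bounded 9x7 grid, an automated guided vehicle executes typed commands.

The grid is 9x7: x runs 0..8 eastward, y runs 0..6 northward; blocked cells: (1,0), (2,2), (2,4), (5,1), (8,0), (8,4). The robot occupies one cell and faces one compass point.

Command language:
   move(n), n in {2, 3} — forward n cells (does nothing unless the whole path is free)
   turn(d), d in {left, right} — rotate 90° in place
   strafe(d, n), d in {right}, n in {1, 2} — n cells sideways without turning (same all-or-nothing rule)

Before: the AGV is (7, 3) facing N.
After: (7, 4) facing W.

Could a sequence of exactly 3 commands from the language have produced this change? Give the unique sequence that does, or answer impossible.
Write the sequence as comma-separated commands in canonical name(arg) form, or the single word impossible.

key: strafe(right, 2) would leave the grid, so it does nothing
begin: (7, 3) facing N
1. strafe(right, 2) → (7, 3) facing N
2. turn(left) → (7, 3) facing W
3. strafe(right, 1) → (7, 4) facing W
all 216 alternatives checked — unique.

strafe(right, 2), turn(left), strafe(right, 1)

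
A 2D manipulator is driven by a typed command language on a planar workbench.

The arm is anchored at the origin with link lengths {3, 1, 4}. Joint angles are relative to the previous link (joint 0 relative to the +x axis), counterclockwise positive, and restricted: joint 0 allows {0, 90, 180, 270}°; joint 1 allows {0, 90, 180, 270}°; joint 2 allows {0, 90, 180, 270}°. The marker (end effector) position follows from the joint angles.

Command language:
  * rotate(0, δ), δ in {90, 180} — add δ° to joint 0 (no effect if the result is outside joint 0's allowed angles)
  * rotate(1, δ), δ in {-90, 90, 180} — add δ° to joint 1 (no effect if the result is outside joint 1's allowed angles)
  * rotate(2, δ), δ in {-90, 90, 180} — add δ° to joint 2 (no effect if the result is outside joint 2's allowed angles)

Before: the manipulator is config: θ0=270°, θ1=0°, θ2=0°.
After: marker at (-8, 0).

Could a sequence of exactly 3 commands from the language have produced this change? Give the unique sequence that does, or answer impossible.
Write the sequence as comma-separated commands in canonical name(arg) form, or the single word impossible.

rotate(0, 90), rotate(0, 90), rotate(0, 90)

from: config: θ0=270°, θ1=0°, θ2=0°
[1] after rotate(0, 90): config: θ0=0°, θ1=0°, θ2=0°
[2] after rotate(0, 90): config: θ0=90°, θ1=0°, θ2=0°
[3] after rotate(0, 90): config: θ0=180°, θ1=0°, θ2=0°
uniquely the one of 512 3-step routes that fits.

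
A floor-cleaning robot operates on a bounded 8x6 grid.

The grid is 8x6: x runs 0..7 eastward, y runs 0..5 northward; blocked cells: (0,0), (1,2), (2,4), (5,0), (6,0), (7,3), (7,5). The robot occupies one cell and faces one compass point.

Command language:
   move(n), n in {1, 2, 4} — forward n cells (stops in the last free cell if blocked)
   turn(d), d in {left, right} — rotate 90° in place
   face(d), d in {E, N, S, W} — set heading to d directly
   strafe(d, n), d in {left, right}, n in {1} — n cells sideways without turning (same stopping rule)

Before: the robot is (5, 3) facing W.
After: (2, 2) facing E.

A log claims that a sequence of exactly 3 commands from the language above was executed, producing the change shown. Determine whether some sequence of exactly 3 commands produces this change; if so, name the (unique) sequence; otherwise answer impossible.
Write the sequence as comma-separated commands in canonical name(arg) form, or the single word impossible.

key: position moved to (2,2) AND the heading swung to E — translation plus rotation needed
begin: (5, 3) facing W
[1] after strafe(left, 1): (5, 2) facing W
[2] after move(4): (2, 2) facing W
[3] after face(E): (2, 2) facing E
no other 3-command option fits: unique.

strafe(left, 1), move(4), face(E)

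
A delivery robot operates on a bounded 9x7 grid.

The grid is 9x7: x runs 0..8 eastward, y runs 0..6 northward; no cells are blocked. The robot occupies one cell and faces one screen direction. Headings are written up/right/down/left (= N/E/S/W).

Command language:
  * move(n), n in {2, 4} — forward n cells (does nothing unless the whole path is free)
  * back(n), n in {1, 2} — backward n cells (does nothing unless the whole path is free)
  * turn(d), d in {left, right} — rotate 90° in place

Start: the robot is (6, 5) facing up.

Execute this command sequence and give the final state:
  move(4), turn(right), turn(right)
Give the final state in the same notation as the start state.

(6, 5) facing down

from: (6, 5) facing up
1. move(4) → (6, 5) facing up
2. turn(right) → (6, 5) facing right
3. turn(right) → (6, 5) facing down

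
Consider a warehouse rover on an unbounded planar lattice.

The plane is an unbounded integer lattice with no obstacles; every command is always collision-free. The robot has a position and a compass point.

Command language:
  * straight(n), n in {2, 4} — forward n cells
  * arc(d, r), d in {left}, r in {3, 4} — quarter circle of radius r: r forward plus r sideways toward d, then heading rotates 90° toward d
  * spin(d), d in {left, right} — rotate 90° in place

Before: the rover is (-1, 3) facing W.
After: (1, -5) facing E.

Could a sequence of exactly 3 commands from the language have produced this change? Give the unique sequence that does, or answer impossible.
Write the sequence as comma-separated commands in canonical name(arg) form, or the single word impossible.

arc(left, 4), arc(left, 4), straight(2)

key: order matters: swapping arc(left, 4) and straight(2) lands elsewhere
t0: (-1, 3) facing W
step 1 (arc(left, 4)): (-5, -1) facing S
step 2 (arc(left, 4)): (-1, -5) facing E
step 3 (straight(2)): (1, -5) facing E
all 216 alternatives checked — unique.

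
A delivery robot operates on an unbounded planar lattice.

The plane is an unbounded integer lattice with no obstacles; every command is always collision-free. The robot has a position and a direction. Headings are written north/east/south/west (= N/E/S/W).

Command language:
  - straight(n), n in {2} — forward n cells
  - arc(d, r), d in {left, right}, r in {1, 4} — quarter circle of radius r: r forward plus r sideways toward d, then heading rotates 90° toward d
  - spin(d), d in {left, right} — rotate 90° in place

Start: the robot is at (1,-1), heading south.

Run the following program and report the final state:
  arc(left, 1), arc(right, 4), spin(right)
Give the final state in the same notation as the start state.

initial: at (1,-1), heading south
t=1 arc(left, 1) ⇒ at (2,-2), heading east
t=2 arc(right, 4) ⇒ at (6,-6), heading south
t=3 spin(right) ⇒ at (6,-6), heading west

at (6,-6), heading west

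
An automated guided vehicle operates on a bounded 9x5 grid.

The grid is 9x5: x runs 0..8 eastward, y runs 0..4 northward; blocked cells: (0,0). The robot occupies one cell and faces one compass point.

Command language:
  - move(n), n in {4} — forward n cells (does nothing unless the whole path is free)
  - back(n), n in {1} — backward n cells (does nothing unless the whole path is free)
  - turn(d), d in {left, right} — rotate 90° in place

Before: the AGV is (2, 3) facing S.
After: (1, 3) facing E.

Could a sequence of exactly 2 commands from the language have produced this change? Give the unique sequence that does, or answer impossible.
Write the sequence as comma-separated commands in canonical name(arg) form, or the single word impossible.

turn(left), back(1)

key: position moved to (1,3) AND the heading swung to E — translation plus rotation needed
t0: (2, 3) facing S
1. turn(left) → (2, 3) facing E
2. back(1) → (1, 3) facing E
no rival 2-sequence matches.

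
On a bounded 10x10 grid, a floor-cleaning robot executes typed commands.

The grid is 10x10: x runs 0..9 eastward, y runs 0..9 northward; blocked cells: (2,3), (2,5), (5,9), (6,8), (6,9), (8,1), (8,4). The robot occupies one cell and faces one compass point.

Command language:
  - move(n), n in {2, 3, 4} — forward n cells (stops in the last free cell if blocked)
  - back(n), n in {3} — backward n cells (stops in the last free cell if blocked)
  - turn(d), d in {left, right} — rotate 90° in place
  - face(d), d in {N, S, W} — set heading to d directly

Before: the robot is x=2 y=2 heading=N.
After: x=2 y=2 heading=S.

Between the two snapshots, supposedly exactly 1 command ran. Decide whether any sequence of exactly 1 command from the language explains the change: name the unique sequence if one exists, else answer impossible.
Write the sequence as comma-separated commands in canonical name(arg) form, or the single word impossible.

face(S)

key: (2,2) unchanged — the single command moves nothing
start: x=2 y=2 heading=N
1. face(S) → x=2 y=2 heading=S
no other 1-command option fits: unique.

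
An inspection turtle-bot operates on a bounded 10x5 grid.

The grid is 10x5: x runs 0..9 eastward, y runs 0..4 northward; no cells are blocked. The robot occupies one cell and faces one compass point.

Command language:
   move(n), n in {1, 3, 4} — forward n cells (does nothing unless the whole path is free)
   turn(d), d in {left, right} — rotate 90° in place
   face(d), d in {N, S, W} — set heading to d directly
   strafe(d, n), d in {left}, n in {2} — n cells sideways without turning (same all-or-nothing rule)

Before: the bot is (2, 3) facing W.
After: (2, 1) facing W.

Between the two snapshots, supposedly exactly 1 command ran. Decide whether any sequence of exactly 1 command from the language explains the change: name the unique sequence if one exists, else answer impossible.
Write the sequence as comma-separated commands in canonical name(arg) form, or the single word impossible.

key: heading stays W — the single command does not turn
begin: (2, 3) facing W
1. strafe(left, 2) → (2, 1) facing W
no rival 1-sequence matches.

strafe(left, 2)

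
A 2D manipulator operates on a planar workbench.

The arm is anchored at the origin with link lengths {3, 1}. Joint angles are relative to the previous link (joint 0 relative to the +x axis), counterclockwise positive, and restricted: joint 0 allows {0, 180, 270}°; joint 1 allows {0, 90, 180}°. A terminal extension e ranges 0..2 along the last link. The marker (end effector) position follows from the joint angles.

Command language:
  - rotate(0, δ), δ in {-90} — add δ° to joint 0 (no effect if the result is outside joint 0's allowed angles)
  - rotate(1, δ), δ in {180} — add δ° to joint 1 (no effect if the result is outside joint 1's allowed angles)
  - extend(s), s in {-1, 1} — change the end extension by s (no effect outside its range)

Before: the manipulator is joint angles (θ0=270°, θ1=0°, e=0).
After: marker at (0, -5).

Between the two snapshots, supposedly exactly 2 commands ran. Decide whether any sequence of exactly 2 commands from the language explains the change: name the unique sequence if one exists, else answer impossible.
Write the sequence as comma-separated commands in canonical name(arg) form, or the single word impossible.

key: running extend(1) before extend(-1) would end elsewhere — order is forced
initial: joint angles (θ0=270°, θ1=0°, e=0)
t=1 extend(-1) ⇒ joint angles (θ0=270°, θ1=0°, e=0)
t=2 extend(1) ⇒ joint angles (θ0=270°, θ1=0°, e=1)
no other 2-command option fits: unique.

extend(-1), extend(1)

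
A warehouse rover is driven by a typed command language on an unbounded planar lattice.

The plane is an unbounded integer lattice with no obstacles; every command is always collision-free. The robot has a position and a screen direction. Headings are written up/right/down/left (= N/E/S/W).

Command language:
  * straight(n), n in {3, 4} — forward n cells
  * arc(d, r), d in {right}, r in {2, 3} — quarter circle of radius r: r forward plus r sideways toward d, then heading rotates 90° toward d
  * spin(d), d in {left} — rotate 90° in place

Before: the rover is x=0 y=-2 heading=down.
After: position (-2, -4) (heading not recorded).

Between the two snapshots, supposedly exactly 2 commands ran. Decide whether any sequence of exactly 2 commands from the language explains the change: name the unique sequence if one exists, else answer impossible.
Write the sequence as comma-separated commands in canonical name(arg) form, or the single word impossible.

arc(right, 2), spin(left)

key: running spin(left) before arc(right, 2) would end elsewhere — order is forced
from: x=0 y=-2 heading=down
t=1 arc(right, 2) ⇒ x=-2 y=-4 heading=left
t=2 spin(left) ⇒ x=-2 y=-4 heading=down
no rival 2-sequence matches.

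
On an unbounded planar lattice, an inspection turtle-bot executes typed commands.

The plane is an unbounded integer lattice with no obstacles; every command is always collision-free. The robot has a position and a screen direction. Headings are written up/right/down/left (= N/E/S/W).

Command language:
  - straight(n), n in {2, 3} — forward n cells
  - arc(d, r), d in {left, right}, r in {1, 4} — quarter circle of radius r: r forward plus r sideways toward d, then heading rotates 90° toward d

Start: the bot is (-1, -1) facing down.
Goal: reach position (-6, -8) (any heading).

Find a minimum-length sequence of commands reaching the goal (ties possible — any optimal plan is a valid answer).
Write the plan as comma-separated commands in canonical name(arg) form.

straight(2), arc(right, 1), arc(left, 4)

start: (-1, -1) facing down
1. straight(2) → (-1, -3) facing down
2. arc(right, 1) → (-2, -4) facing left
3. arc(left, 4) → (-6, -8) facing down
nothing shorter than 3 reaches the goal.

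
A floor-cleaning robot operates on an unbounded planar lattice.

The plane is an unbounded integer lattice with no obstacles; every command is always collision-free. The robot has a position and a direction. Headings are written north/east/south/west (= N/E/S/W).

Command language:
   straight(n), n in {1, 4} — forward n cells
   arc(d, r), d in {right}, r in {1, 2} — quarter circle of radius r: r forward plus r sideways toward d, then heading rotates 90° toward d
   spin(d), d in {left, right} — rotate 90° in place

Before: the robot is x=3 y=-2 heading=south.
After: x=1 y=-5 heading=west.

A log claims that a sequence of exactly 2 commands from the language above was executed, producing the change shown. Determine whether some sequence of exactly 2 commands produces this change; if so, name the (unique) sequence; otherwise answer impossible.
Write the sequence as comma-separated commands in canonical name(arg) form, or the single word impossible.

straight(1), arc(right, 2)

key: order matters: swapping straight(1) and arc(right, 2) lands elsewhere
start: x=3 y=-2 heading=south
t=1 straight(1) ⇒ x=3 y=-3 heading=south
t=2 arc(right, 2) ⇒ x=1 y=-5 heading=west
all 36 alternatives checked — unique.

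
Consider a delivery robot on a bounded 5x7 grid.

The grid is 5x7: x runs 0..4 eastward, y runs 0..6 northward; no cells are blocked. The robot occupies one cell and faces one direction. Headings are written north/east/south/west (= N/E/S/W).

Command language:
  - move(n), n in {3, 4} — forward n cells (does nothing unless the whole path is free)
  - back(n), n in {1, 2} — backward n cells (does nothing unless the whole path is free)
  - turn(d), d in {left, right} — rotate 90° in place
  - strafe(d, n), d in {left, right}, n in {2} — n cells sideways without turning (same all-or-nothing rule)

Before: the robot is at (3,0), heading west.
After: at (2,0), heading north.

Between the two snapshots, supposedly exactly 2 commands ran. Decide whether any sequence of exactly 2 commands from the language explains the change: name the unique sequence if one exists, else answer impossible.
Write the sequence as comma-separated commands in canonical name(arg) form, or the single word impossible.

every 2-command combo misses the target.

impossible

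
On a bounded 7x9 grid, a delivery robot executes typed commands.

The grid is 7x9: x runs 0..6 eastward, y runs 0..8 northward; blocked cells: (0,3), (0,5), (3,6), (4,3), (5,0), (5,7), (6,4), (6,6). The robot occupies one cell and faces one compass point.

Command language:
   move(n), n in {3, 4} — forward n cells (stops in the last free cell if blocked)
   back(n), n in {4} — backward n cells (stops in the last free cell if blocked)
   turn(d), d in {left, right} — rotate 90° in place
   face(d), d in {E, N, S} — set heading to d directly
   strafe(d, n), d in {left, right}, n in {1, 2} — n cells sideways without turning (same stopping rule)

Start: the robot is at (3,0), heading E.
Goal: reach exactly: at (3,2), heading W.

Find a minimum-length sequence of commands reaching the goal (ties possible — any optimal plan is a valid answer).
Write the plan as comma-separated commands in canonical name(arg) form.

initial: at (3,0), heading E
1. strafe(left, 2) → at (3,2), heading E
2. face(S) → at (3,2), heading S
3. turn(right) → at (3,2), heading W
nothing shorter than 3 reaches the goal.

strafe(left, 2), face(S), turn(right)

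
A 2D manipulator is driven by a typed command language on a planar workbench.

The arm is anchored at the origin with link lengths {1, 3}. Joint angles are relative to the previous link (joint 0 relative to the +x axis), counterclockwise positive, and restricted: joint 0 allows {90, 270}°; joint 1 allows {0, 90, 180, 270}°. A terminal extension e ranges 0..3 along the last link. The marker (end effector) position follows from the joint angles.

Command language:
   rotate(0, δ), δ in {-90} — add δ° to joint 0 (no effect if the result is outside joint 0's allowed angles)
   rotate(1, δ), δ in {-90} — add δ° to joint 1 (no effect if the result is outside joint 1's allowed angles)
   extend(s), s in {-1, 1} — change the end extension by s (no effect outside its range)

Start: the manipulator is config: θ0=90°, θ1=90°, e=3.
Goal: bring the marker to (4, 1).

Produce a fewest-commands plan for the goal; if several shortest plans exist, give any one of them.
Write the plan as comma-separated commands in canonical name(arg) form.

extend(-1), extend(-1), rotate(1, -90), rotate(1, -90)

from: config: θ0=90°, θ1=90°, e=3
[1] after extend(-1): config: θ0=90°, θ1=90°, e=2
[2] after extend(-1): config: θ0=90°, θ1=90°, e=1
[3] after rotate(1, -90): config: θ0=90°, θ1=0°, e=1
[4] after rotate(1, -90): config: θ0=90°, θ1=270°, e=1
no 3-step plan works, so 4 is optimal.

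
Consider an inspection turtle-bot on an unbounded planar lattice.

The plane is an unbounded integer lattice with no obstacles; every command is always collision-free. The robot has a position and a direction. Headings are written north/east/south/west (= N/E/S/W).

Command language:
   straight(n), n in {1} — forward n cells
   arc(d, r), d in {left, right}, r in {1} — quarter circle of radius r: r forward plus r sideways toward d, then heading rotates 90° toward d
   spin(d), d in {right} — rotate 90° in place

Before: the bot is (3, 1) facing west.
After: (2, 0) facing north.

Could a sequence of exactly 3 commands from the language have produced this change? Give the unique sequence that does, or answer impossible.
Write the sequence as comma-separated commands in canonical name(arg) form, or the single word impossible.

key: cell and facing (now N) both changed — the 3 commands mix motion and turning
start: (3, 1) facing west
[1] after arc(left, 1): (2, 0) facing south
[2] after spin(right): (2, 0) facing west
[3] after spin(right): (2, 0) facing north
no rival 3-sequence matches.

arc(left, 1), spin(right), spin(right)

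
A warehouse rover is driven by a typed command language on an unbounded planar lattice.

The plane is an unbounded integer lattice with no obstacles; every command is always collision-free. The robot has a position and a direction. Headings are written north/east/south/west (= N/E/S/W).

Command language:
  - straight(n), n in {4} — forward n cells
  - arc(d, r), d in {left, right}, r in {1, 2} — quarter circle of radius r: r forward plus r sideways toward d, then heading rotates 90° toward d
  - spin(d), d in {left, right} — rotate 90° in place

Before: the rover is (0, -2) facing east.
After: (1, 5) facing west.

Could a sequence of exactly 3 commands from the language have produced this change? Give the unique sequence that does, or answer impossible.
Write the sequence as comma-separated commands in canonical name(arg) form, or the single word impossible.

key: order matters: swapping arc(left, 2) and arc(left, 1) lands elsewhere
start: (0, -2) facing east
[1] after arc(left, 2): (2, 0) facing north
[2] after straight(4): (2, 4) facing north
[3] after arc(left, 1): (1, 5) facing west
all 343 alternatives checked — unique.

arc(left, 2), straight(4), arc(left, 1)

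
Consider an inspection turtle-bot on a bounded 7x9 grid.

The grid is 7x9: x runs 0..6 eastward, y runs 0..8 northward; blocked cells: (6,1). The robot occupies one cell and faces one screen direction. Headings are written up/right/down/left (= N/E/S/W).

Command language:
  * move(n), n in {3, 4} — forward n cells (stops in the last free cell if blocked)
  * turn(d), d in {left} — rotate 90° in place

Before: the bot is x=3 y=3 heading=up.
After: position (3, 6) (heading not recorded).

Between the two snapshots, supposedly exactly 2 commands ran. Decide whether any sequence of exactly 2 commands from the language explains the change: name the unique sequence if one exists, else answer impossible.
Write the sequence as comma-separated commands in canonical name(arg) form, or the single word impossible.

move(3), turn(left)

key: order matters: swapping move(3) and turn(left) lands elsewhere
initial: x=3 y=3 heading=up
t=1 move(3) ⇒ x=3 y=6 heading=up
t=2 turn(left) ⇒ x=3 y=6 heading=left
no rival 2-sequence matches.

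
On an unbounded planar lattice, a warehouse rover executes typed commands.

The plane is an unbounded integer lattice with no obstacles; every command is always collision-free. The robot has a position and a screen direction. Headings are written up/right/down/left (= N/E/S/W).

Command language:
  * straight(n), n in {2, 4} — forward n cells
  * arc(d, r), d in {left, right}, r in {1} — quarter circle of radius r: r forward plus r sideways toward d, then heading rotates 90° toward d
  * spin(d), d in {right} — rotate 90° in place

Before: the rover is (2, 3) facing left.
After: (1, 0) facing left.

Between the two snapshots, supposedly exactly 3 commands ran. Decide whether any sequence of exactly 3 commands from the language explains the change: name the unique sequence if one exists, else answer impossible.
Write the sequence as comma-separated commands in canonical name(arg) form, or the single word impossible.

arc(left, 1), straight(2), spin(right)

key: still facing W at the end — net rotation zero over 3 steps
t0: (2, 3) facing left
1. arc(left, 1) → (1, 2) facing down
2. straight(2) → (1, 0) facing down
3. spin(right) → (1, 0) facing left
no rival 3-sequence matches.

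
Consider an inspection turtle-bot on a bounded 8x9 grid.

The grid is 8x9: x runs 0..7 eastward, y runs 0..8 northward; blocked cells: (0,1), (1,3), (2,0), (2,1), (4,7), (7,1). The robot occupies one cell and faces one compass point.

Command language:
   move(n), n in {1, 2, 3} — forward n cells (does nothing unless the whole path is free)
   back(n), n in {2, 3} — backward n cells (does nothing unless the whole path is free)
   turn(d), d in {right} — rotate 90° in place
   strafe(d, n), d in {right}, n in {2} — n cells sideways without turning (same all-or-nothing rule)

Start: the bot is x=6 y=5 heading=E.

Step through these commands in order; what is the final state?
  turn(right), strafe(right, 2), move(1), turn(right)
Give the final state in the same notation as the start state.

initial: x=6 y=5 heading=E
1. turn(right) → x=6 y=5 heading=S
2. strafe(right, 2) → x=4 y=5 heading=S
3. move(1) → x=4 y=4 heading=S
4. turn(right) → x=4 y=4 heading=W

x=4 y=4 heading=W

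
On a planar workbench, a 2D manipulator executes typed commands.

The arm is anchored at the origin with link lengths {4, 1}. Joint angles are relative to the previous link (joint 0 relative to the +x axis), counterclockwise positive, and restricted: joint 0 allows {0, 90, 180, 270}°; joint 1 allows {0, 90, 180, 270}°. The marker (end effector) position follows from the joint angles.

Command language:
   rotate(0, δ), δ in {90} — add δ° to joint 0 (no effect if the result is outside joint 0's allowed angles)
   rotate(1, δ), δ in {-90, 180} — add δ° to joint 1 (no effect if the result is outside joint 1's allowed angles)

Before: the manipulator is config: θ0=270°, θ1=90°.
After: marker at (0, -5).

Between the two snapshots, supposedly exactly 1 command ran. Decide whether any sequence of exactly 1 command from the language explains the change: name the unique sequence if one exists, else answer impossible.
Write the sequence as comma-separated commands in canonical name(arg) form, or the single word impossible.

rotate(1, -90)

begin: config: θ0=270°, θ1=90°
[1] after rotate(1, -90): config: θ0=270°, θ1=0°
uniquely the one of 3 1-step routes that fits.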